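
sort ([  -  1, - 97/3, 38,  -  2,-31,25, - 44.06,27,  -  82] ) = [ - 82,-44.06,  -  97/3, - 31 , - 2, - 1,25, 27, 38] 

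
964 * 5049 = 4867236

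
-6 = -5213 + 5207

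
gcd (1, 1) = 1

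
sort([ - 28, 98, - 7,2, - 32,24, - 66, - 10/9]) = [ - 66, - 32, -28, - 7,-10/9,2,24,98]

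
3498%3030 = 468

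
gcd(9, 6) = 3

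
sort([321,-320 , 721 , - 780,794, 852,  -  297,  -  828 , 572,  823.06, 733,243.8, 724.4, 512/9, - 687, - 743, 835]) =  [  -  828,  -  780 , - 743, -687,  -  320,  -  297 , 512/9,243.8 , 321,572,721 , 724.4,733 , 794,823.06,835 , 852]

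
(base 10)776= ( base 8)1410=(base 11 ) 646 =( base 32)o8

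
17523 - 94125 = - 76602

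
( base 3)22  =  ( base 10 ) 8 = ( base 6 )12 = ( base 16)8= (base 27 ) 8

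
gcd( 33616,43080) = 8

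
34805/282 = 34805/282 = 123.42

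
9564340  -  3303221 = 6261119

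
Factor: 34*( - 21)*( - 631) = 450534 =2^1*3^1 * 7^1*17^1*631^1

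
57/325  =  57/325= 0.18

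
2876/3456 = 719/864  =  0.83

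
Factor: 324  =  2^2*3^4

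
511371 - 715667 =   -  204296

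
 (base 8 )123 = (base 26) 35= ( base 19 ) 47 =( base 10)83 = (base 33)2h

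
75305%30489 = 14327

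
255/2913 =85/971 = 0.09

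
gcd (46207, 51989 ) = 49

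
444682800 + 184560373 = 629243173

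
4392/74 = 2196/37 = 59.35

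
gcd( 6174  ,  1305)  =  9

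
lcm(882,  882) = 882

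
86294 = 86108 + 186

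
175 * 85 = 14875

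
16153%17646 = 16153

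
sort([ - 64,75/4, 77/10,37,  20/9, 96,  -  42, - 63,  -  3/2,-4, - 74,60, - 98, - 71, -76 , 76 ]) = [- 98, -76,- 74,- 71,  -  64, - 63,-42,-4, - 3/2 , 20/9,  77/10,75/4,37,60, 76, 96]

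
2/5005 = 2/5005 =0.00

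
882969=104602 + 778367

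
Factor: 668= 2^2*167^1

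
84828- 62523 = 22305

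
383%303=80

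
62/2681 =62/2681= 0.02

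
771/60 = 257/20 =12.85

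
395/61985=79/12397 = 0.01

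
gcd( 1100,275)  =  275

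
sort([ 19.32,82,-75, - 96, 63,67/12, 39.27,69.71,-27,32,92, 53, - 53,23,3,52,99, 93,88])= [ - 96, - 75, - 53, - 27,3,67/12,  19.32,23,32,39.27,52 , 53,63,69.71,82,88,92,93, 99]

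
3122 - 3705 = - 583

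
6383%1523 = 291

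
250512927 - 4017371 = 246495556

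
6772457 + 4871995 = 11644452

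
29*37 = 1073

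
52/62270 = 2/2395= 0.00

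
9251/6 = 1541+ 5/6= 1541.83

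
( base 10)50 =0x32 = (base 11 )46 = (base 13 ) 3B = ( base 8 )62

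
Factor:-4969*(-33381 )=3^2*3709^1 * 4969^1 = 165870189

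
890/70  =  89/7 = 12.71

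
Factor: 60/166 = 2^1*3^1 * 5^1*83^( - 1) = 30/83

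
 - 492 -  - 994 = 502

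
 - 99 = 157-256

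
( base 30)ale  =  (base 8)22654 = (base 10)9644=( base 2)10010110101100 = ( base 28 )c8c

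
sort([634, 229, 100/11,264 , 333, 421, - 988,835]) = [ - 988 , 100/11,229, 264, 333,421, 634 , 835]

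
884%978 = 884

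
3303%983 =354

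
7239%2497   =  2245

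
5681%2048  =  1585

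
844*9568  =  8075392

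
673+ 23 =696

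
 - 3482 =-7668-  - 4186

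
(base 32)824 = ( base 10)8260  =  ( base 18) 178G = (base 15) 26AA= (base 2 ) 10000001000100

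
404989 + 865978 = 1270967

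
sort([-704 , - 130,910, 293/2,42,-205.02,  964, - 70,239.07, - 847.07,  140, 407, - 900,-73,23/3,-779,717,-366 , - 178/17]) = [ - 900,-847.07, - 779, - 704, - 366,-205.02, - 130, - 73,  -  70,-178/17,23/3, 42,  140,293/2 , 239.07 , 407, 717,  910,  964]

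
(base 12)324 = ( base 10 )460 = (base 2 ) 111001100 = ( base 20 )130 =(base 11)389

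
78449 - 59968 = 18481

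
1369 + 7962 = 9331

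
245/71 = 245/71 = 3.45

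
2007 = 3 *669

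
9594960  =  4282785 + 5312175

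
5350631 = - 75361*( - 71 ) 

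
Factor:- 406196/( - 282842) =2^1*163^1*227^(  -  1) = 326/227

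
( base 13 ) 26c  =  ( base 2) 110101100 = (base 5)3203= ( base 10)428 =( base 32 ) DC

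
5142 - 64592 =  - 59450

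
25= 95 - 70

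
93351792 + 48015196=141366988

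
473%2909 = 473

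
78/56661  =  26/18887 = 0.00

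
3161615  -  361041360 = - 357879745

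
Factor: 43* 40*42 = 72240 = 2^4 * 3^1*5^1 * 7^1*43^1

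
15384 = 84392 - 69008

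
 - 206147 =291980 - 498127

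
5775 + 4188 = 9963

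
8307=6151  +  2156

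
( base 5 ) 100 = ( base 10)25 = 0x19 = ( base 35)p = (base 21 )14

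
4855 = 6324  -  1469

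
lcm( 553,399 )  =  31521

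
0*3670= 0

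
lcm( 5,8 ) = 40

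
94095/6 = 15682 + 1/2 = 15682.50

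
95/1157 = 95/1157 =0.08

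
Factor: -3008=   -  2^6*47^1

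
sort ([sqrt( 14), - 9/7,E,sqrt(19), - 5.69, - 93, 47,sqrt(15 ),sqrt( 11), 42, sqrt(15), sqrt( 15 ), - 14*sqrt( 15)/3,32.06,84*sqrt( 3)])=[ - 93, - 14 * sqrt( 15)/3, - 5.69, - 9/7,E,sqrt( 11),sqrt( 14 ),sqrt(15),sqrt(15),sqrt(15), sqrt( 19 ), 32.06 , 42, 47,84*sqrt (3) ]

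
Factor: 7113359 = 11^1*646669^1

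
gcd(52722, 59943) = 87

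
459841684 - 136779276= 323062408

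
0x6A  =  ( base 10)106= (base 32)3a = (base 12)8A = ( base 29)3J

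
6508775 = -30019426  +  36528201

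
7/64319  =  7/64319 = 0.00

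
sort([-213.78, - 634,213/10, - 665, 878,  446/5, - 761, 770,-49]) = [ - 761, - 665,-634, - 213.78 , - 49, 213/10, 446/5,770, 878 ] 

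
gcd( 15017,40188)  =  1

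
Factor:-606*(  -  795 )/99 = 53530/11 =2^1 *5^1  *11^ ( - 1)*53^1*101^1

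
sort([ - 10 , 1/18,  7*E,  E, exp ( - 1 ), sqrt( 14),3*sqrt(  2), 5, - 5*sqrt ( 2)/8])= [ - 10, - 5 * sqrt(2 )/8 , 1/18,exp(-1) , E,  sqrt(14),3*sqrt(2), 5, 7*E] 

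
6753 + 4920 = 11673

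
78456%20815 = 16011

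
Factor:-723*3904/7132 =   -  2^4*3^1*61^1*241^1*1783^( - 1)  =  -705648/1783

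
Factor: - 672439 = -672439^1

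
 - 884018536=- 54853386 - 829165150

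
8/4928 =1/616 = 0.00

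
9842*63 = 620046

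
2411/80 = 2411/80 = 30.14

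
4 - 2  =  2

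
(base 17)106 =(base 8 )447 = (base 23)CJ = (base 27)ap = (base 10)295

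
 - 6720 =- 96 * 70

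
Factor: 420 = 2^2*3^1*5^1*7^1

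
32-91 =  - 59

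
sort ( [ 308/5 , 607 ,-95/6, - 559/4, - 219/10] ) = [  -  559/4, - 219/10,-95/6,308/5, 607]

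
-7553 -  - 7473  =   - 80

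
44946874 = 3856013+41090861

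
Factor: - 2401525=-5^2 * 7^1*13723^1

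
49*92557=4535293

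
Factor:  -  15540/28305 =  - 28/51 = -2^2*3^(  -  1 )*7^1*17^( - 1 )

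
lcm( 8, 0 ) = 0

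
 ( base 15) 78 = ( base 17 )6b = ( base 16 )71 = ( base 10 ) 113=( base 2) 1110001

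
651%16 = 11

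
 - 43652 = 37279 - 80931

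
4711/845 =4711/845 = 5.58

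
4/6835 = 4/6835 = 0.00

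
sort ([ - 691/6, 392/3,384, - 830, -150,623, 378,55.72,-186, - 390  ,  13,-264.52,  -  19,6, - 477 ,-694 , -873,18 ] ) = [ - 873,- 830, - 694, -477,  -  390, - 264.52, - 186, - 150,-691/6, - 19,6,13, 18,55.72,392/3, 378,384, 623]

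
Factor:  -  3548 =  - 2^2 * 887^1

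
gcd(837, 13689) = 27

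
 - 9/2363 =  - 9/2363 = - 0.00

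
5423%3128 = 2295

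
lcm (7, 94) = 658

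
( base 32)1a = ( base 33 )19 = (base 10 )42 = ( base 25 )1h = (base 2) 101010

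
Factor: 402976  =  2^5*7^2 *257^1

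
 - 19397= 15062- 34459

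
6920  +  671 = 7591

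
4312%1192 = 736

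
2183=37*59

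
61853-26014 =35839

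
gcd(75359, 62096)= 1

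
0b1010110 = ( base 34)2I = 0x56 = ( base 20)46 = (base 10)86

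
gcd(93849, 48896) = 1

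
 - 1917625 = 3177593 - 5095218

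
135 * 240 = 32400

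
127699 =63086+64613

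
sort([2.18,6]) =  [2.18, 6]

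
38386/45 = 853 + 1/45 =853.02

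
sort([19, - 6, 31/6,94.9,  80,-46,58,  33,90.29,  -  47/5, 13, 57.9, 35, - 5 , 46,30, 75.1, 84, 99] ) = [ - 46, - 47/5, - 6,-5, 31/6, 13,  19, 30, 33,35  ,  46, 57.9, 58, 75.1,80, 84, 90.29, 94.9, 99]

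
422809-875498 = -452689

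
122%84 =38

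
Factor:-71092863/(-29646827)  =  3^3*7^(  -  1) *17^( - 1 )*211^1*12479^1*249133^( - 1 )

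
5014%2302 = 410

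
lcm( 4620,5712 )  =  314160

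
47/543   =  47/543= 0.09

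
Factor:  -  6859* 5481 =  - 37594179 =- 3^3*7^1*19^3  *  29^1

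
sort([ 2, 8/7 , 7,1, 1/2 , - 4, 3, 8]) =[-4, 1/2, 1 , 8/7, 2,3 , 7,8] 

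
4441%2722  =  1719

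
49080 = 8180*6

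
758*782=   592756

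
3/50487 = 1/16829=0.00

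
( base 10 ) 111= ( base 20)5b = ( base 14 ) 7D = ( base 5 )421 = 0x6f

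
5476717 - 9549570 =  - 4072853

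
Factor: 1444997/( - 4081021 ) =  - 7^( - 1 )* 179^(-1 )*409^1 * 3257^( - 1)*3533^1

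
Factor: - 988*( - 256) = 252928 = 2^10 * 13^1*19^1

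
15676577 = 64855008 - 49178431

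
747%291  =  165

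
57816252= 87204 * 663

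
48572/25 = 48572/25 =1942.88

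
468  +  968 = 1436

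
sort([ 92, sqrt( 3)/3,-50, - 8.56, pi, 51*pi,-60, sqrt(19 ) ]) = [-60,- 50, - 8.56, sqrt (3) /3,pi,  sqrt(19 ), 92, 51*pi ] 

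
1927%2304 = 1927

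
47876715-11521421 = 36355294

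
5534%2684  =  166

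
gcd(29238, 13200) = 66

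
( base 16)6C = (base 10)108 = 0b1101100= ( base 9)130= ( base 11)99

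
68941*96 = 6618336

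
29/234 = 29/234 = 0.12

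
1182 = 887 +295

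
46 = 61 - 15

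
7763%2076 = 1535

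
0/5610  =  0 = 0.00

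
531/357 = 1 + 58/119  =  1.49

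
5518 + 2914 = 8432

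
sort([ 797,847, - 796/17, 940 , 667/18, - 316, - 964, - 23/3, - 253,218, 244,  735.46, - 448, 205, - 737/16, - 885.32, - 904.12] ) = [ - 964,-904.12, - 885.32,-448, - 316, - 253 , - 796/17, - 737/16, - 23/3,667/18, 205, 218, 244, 735.46,797,847 , 940]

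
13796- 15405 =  - 1609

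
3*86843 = 260529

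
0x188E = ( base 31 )6GO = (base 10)6286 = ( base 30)6tg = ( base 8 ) 14216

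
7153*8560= 61229680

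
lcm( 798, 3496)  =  73416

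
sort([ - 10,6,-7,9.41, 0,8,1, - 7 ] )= [-10, - 7,-7,0 , 1,6, 8, 9.41]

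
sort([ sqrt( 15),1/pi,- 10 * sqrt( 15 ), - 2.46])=[-10*sqrt( 15),  -  2.46,1/pi, sqrt( 15 ) ]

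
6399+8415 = 14814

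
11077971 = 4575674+6502297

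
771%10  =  1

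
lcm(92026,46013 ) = 92026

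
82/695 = 82/695 = 0.12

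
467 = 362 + 105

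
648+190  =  838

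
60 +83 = 143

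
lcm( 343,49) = 343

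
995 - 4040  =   - 3045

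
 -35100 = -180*195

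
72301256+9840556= 82141812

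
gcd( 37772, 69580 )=1988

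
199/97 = 2+5/97 = 2.05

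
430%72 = 70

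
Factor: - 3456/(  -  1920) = 3^2*5^( - 1) = 9/5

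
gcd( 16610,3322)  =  3322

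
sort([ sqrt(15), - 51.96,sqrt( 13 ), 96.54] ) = [ - 51.96,  sqrt ( 13 ),  sqrt( 15 ),96.54] 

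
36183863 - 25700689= 10483174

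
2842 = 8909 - 6067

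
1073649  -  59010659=-57937010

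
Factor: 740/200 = 2^(  -  1 ) * 5^( - 1)*37^1= 37/10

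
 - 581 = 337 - 918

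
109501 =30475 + 79026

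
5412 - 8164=-2752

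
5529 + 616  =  6145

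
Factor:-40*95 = -2^3*5^2 * 19^1 = - 3800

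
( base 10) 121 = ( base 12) A1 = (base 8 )171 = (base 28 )49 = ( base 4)1321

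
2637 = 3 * 879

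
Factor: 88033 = 11^1*53^1*151^1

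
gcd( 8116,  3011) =1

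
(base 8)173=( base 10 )123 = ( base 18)6F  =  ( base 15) 83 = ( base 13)96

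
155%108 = 47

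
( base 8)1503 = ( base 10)835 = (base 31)qt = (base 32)q3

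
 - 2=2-4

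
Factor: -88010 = -2^1 * 5^1*13^1 * 677^1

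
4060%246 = 124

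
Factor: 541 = 541^1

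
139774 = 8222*17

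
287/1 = 287 = 287.00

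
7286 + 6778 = 14064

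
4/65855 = 4/65855 = 0.00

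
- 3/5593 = -3/5593  =  - 0.00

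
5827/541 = 10 + 417/541 = 10.77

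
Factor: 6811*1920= 2^7*3^1*5^1*7^2 * 139^1 =13077120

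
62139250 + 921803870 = 983943120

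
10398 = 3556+6842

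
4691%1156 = 67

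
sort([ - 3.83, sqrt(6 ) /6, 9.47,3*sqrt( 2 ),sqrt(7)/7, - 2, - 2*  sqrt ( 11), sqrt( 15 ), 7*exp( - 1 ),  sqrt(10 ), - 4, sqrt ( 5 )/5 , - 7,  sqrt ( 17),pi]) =[ - 7, - 2*sqrt( 11), - 4, - 3.83, - 2, sqrt(7 ) /7, sqrt( 6)/6, sqrt( 5 )/5 , 7*exp( - 1 ), pi,sqrt( 10)  ,  sqrt( 15 ), sqrt( 17 ),3 * sqrt( 2 ),9.47] 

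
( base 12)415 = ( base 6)2425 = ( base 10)593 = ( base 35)gx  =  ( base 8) 1121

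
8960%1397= 578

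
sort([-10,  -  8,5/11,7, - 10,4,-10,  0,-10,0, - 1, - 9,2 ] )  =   [ -10, - 10, - 10,  -  10 , - 9, - 8,  -  1,0,0,5/11,2 , 4,  7]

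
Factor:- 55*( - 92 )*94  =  2^3*5^1*11^1*23^1 * 47^1 = 475640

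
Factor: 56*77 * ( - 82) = - 2^4*7^2*11^1*41^1= - 353584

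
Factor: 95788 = 2^2*7^1*11^1 * 311^1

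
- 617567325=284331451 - 901898776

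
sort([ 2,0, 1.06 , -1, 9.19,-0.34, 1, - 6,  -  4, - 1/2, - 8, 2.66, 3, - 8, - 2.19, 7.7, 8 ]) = [ - 8, - 8, - 6, - 4, - 2.19, - 1,-1/2, - 0.34, 0,  1, 1.06, 2 , 2.66,3,7.7,8, 9.19 ] 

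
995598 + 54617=1050215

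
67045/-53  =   -1265 + 0/1= - 1265.00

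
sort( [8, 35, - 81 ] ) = [ - 81, 8,35]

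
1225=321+904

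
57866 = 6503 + 51363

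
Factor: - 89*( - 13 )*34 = 2^1*13^1 *17^1*89^1 = 39338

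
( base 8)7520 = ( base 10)3920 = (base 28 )500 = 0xF50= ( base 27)5a5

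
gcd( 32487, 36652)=833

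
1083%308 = 159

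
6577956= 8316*791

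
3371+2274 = 5645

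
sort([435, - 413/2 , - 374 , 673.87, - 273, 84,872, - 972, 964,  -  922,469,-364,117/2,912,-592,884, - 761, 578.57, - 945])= [ - 972, - 945, - 922,-761, - 592,-374,  -  364, - 273, - 413/2,117/2,84,435,  469,578.57,673.87,872,  884,912,964]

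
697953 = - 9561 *( - 73) 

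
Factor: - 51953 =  - 11^1*4723^1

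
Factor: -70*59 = - 2^1*5^1*7^1*59^1 = -  4130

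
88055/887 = 99+242/887 = 99.27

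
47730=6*7955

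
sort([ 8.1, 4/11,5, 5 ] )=[4/11,5,5, 8.1]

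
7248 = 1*7248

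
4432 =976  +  3456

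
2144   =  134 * 16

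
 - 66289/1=- 66289 = - 66289.00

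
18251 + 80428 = 98679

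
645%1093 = 645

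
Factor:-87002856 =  - 2^3*3^3 * 193^1*2087^1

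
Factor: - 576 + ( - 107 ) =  - 683 = - 683^1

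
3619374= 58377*62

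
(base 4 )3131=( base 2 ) 11011101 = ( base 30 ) 7B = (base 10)221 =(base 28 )7P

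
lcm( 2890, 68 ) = 5780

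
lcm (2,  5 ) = 10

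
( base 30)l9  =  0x27F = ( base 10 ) 639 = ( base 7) 1602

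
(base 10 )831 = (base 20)21B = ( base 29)SJ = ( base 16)33F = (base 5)11311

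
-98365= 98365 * (-1 )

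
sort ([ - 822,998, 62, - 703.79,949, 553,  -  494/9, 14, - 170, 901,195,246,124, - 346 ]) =[ - 822, - 703.79, - 346, - 170, - 494/9,14, 62,124,195,246,  553,901,949,998]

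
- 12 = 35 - 47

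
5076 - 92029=  -  86953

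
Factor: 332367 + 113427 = 445794 = 2^1*3^1*191^1*389^1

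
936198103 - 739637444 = 196560659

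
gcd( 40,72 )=8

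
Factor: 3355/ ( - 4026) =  - 5/6  =  - 2^( - 1)*3^(  -  1) *5^1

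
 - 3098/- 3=1032 + 2/3 = 1032.67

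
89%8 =1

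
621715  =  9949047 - 9327332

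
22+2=24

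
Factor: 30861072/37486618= 2^3*3^2*11^1*13^(  -  1 ) * 29^( - 1)*83^(- 1)*599^( - 1)*19483^1  =  15430536/18743309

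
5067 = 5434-367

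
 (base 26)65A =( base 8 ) 10144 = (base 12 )2518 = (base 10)4196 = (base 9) 5672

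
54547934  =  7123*7658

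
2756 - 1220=1536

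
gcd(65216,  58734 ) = 2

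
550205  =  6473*85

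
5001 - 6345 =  - 1344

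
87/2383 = 87/2383 = 0.04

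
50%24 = 2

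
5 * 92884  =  464420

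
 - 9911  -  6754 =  - 16665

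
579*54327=31455333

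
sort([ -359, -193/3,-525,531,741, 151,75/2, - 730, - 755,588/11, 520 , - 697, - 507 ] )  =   [-755,  -  730,-697, - 525, - 507,-359,- 193/3,75/2, 588/11, 151,520,531, 741]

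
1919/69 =27 + 56/69 = 27.81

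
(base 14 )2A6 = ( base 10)538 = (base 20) 16i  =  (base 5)4123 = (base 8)1032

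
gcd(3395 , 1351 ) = 7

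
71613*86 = 6158718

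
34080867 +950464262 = 984545129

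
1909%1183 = 726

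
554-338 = 216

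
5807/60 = 5807/60 = 96.78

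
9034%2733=835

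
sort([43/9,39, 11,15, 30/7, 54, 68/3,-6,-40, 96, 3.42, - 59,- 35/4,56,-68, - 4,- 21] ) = [ - 68,-59, - 40, - 21, - 35/4 , - 6,- 4, 3.42, 30/7, 43/9,11, 15, 68/3,  39, 54, 56 , 96]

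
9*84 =756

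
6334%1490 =374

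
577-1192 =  - 615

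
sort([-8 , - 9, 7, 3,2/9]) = [ - 9, - 8,2/9,3,  7 ] 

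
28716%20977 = 7739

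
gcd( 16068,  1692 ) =12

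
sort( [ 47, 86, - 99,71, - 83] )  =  [ - 99,-83 , 47 , 71,86 ]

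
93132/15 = 6208+ 4/5  =  6208.80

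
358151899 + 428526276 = 786678175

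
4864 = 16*304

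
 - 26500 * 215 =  - 5697500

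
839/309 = 2 + 221/309=2.72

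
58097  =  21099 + 36998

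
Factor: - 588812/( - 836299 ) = 2^2*7^1*17^1*1237^1 * 836299^( - 1)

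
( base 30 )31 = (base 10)91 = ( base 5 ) 331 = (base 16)5B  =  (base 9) 111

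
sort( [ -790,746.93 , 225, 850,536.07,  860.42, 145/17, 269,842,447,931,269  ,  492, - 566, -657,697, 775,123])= [ - 790, - 657, - 566,145/17,123, 225,269, 269,447,492,536.07, 697, 746.93,  775, 842,850, 860.42, 931] 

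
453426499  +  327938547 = 781365046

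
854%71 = 2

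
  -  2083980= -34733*60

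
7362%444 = 258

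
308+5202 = 5510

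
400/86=4 + 28/43 = 4.65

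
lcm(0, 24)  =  0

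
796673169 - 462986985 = 333686184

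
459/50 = 9 + 9/50 = 9.18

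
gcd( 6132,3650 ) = 146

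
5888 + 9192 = 15080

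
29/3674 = 29/3674 = 0.01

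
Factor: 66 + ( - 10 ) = 56 = 2^3*7^1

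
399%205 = 194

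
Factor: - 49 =  -  7^2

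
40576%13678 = 13220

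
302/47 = 302/47 = 6.43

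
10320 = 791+9529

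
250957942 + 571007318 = 821965260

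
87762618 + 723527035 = 811289653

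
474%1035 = 474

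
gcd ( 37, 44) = 1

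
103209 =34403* 3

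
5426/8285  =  5426/8285 = 0.65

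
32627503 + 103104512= 135732015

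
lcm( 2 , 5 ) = 10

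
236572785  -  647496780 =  - 410923995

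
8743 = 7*1249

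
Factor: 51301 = 29^2 * 61^1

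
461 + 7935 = 8396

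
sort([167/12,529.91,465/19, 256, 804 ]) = [167/12, 465/19,256, 529.91, 804] 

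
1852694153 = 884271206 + 968422947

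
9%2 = 1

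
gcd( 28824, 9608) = 9608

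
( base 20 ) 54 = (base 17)62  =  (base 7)206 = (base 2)1101000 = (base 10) 104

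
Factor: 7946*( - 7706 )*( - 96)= 2^7*3^1*29^1*137^1*3853^1 = 5878260096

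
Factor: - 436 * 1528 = - 2^5*109^1*191^1=- 666208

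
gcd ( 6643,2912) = 91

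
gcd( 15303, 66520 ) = 1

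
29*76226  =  2210554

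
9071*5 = 45355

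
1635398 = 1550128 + 85270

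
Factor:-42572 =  - 2^2*29^1 * 367^1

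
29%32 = 29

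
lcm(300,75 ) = 300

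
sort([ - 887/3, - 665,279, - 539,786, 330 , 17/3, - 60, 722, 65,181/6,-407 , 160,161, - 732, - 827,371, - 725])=[ -827, - 732, - 725,-665,-539, -407, - 887/3, - 60,  17/3  ,  181/6, 65,160 , 161, 279,330, 371, 722, 786 ] 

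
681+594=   1275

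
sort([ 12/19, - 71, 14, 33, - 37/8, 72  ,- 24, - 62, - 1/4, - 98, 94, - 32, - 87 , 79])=[ - 98, - 87, - 71, - 62,-32, - 24 , - 37/8 , - 1/4,12/19,14,33, 72, 79 , 94 ]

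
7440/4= 1860=1860.00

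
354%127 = 100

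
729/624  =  243/208 = 1.17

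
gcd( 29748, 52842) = 6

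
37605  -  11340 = 26265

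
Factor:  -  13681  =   - 13681^1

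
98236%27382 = 16090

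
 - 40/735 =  - 8/147 =-  0.05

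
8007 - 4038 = 3969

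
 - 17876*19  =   - 339644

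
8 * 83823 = 670584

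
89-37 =52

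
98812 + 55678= 154490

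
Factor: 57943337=57943337^1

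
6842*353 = 2415226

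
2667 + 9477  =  12144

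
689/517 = 1 + 172/517 = 1.33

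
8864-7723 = 1141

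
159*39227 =6237093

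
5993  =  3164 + 2829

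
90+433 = 523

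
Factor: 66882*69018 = 4616061876 = 2^2*3^2*71^1*157^1*11503^1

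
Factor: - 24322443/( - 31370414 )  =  2^( -1)*3^1 * 241^1*709^( - 1 )*22123^( -1)*33641^1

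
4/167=4/167   =  0.02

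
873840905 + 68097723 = 941938628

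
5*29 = 145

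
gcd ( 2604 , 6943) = 1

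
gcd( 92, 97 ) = 1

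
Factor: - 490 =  -2^1*5^1*7^2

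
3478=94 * 37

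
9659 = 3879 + 5780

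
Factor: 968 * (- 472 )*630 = - 2^7*3^2* 5^1 * 7^1 * 11^2*59^1 = - 287844480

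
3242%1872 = 1370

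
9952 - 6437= 3515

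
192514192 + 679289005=871803197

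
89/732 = 89/732 = 0.12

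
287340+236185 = 523525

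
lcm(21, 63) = 63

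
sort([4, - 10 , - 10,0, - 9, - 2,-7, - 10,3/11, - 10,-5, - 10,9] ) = [ - 10, - 10, - 10, - 10, - 10 , - 9, - 7, - 5  , - 2,0,3/11,4 , 9] 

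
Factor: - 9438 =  - 2^1  *  3^1*11^2 * 13^1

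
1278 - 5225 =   -  3947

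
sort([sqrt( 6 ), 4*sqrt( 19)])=[ sqrt( 6 ) , 4 *sqrt( 19 )]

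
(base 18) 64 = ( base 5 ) 422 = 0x70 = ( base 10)112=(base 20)5C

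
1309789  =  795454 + 514335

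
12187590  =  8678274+3509316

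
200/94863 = 200/94863 = 0.00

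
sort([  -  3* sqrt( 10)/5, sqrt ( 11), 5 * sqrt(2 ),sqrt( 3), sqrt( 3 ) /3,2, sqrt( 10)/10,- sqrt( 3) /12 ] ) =[  -  3 * sqrt( 10)/5,-sqrt( 3)/12,sqrt( 10) /10, sqrt(3)/3,sqrt(3),2,sqrt( 11), 5 * sqrt( 2 )]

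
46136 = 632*73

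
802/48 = 16+17/24  =  16.71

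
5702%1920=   1862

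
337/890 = 337/890 = 0.38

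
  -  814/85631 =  - 1 + 84817/85631  =  - 0.01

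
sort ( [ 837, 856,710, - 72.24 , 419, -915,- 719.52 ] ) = [-915, - 719.52, - 72.24, 419 , 710,837,856] 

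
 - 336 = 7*(- 48) 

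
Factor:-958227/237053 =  - 3^1*19^1*16811^1 *237053^(-1 )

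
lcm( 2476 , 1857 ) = 7428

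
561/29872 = 561/29872 = 0.02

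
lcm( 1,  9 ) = 9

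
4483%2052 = 379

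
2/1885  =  2/1885 = 0.00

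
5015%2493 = 29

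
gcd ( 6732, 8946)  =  18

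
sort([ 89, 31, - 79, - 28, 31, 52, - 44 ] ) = [ - 79, - 44,  -  28 , 31, 31, 52, 89]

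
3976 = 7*568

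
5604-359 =5245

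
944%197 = 156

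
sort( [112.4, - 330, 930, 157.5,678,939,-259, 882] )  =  [ - 330, - 259, 112.4, 157.5, 678, 882, 930, 939 ]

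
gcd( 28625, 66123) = 1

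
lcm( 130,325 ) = 650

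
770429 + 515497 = 1285926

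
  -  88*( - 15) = 1320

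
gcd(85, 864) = 1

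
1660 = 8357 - 6697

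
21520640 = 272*79120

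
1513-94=1419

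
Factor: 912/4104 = 2^1*3^( - 2 ) = 2/9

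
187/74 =2+39/74 = 2.53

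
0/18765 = 0 = 0.00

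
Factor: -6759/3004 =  - 2^( - 2)*3^2 = - 9/4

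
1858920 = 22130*84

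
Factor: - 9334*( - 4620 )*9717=419026968360 = 2^3*3^2*5^1*7^1*11^1*13^1*41^1*79^1*359^1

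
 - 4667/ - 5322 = 4667/5322 = 0.88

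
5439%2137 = 1165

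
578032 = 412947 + 165085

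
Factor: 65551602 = 2^1 * 3^1 * 71^1*153877^1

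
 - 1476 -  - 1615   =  139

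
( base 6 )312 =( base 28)44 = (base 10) 116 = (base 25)4G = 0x74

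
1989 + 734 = 2723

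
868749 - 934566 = - 65817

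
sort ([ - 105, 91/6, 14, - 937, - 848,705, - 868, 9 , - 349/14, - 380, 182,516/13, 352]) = [ - 937,-868,-848,-380, - 105, - 349/14, 9, 14, 91/6, 516/13,  182 , 352, 705] 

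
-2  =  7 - 9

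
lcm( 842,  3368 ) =3368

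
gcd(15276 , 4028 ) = 76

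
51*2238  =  114138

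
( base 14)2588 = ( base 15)1e43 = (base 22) DDA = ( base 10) 6588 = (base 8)14674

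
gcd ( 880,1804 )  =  44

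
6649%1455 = 829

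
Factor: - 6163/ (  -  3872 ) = 2^ (-5)*11^ ( - 2)*6163^1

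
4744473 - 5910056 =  - 1165583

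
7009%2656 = 1697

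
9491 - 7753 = 1738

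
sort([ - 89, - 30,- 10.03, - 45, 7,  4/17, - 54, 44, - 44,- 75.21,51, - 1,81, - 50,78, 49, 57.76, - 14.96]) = [ - 89, - 75.21, - 54, - 50,-45, - 44, - 30, - 14.96, - 10.03, - 1, 4/17,7, 44, 49,51, 57.76, 78,  81] 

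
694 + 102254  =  102948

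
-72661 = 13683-86344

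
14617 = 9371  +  5246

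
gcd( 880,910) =10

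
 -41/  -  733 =41/733 =0.06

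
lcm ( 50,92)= 2300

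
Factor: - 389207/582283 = -7^2*13^1* 953^( - 1) =- 637/953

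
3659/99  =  3659/99 = 36.96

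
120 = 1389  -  1269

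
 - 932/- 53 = 932/53=17.58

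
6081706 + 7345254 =13426960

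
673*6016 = 4048768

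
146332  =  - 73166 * ( - 2) 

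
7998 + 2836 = 10834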